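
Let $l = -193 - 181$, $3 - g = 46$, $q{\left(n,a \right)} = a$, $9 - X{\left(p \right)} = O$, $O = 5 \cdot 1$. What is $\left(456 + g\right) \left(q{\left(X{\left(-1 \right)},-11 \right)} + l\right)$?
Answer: $-159005$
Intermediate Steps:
$O = 5$
$X{\left(p \right)} = 4$ ($X{\left(p \right)} = 9 - 5 = 4$)
$g = -43$ ($g = 3 - 46 = -43$)
$l = -374$ ($l = -193 - 181 = -374$)
$\left(456 + g\right) \left(q{\left(X{\left(-1 \right)},-11 \right)} + l\right) = \left(456 - 43\right) \left(-11 - 374\right) = 413 \left(-385\right) = -159005$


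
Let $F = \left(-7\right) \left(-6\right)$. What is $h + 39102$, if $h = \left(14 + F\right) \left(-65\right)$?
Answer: $35462$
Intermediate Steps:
$F = 42$
$h = -3640$ ($h = \left(14 + 42\right) \left(-65\right) = 56 \left(-65\right) = -3640$)
$h + 39102 = -3640 + 39102 = 35462$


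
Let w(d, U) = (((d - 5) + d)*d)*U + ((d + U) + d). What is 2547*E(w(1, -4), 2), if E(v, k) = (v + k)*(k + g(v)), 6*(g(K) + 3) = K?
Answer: 20376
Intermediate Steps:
g(K) = -3 + K/6
w(d, U) = U + 2*d + U*d*(-5 + 2*d) (w(d, U) = (((-5 + d) + d)*d)*U + ((U + d) + d) = ((-5 + 2*d)*d)*U + (U + 2*d) = (d*(-5 + 2*d))*U + (U + 2*d) = U*d*(-5 + 2*d) + (U + 2*d) = U + 2*d + U*d*(-5 + 2*d))
E(v, k) = (k + v)*(-3 + k + v/6) (E(v, k) = (v + k)*(k + (-3 + v/6)) = (k + v)*(-3 + k + v/6))
2547*E(w(1, -4), 2) = 2547*(2² + 2*(-4 + 2*1 - 5*(-4)*1 + 2*(-4)*1²) + (⅙)*2*(-18 + (-4 + 2*1 - 5*(-4)*1 + 2*(-4)*1²)) + (-4 + 2*1 - 5*(-4)*1 + 2*(-4)*1²)*(-18 + (-4 + 2*1 - 5*(-4)*1 + 2*(-4)*1²))/6) = 2547*(4 + 2*(-4 + 2 + 20 + 2*(-4)*1) + (⅙)*2*(-18 + (-4 + 2 + 20 + 2*(-4)*1)) + (-4 + 2 + 20 + 2*(-4)*1)*(-18 + (-4 + 2 + 20 + 2*(-4)*1))/6) = 2547*(4 + 2*(-4 + 2 + 20 - 8) + (⅙)*2*(-18 + (-4 + 2 + 20 - 8)) + (-4 + 2 + 20 - 8)*(-18 + (-4 + 2 + 20 - 8))/6) = 2547*(4 + 2*10 + (⅙)*2*(-18 + 10) + (⅙)*10*(-18 + 10)) = 2547*(4 + 20 + (⅙)*2*(-8) + (⅙)*10*(-8)) = 2547*(4 + 20 - 8/3 - 40/3) = 2547*8 = 20376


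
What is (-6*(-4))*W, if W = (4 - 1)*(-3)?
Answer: -216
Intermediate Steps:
W = -9 (W = 3*(-3) = -9)
(-6*(-4))*W = -6*(-4)*(-9) = 24*(-9) = -216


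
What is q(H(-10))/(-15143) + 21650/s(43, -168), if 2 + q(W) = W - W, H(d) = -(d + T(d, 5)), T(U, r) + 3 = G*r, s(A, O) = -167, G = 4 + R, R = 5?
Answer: -327845616/2528881 ≈ -129.64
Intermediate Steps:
G = 9 (G = 4 + 5 = 9)
T(U, r) = -3 + 9*r
H(d) = -42 - d (H(d) = -(d + (-3 + 9*5)) = -(d + (-3 + 45)) = -(d + 42) = -(42 + d) = -42 - d)
q(W) = -2 (q(W) = -2 + (W - W) = -2 + 0 = -2)
q(H(-10))/(-15143) + 21650/s(43, -168) = -2/(-15143) + 21650/(-167) = -2*(-1/15143) + 21650*(-1/167) = 2/15143 - 21650/167 = -327845616/2528881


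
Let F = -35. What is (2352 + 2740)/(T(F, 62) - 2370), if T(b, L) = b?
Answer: -5092/2405 ≈ -2.1173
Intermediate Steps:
(2352 + 2740)/(T(F, 62) - 2370) = (2352 + 2740)/(-35 - 2370) = 5092/(-2405) = 5092*(-1/2405) = -5092/2405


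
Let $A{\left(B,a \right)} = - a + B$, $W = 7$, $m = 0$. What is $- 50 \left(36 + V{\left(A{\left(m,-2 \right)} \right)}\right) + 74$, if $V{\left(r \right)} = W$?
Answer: $-2076$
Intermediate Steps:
$A{\left(B,a \right)} = B - a$
$V{\left(r \right)} = 7$
$- 50 \left(36 + V{\left(A{\left(m,-2 \right)} \right)}\right) + 74 = - 50 \left(36 + 7\right) + 74 = \left(-50\right) 43 + 74 = -2150 + 74 = -2076$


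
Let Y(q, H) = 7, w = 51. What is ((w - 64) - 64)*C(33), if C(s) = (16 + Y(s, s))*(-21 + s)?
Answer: -21252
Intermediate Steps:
C(s) = -483 + 23*s (C(s) = (16 + 7)*(-21 + s) = 23*(-21 + s) = -483 + 23*s)
((w - 64) - 64)*C(33) = ((51 - 64) - 64)*(-483 + 23*33) = (-13 - 64)*(-483 + 759) = -77*276 = -21252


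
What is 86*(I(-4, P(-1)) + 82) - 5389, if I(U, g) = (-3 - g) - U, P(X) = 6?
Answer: 1233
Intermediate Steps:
I(U, g) = -3 - U - g
86*(I(-4, P(-1)) + 82) - 5389 = 86*((-3 - 1*(-4) - 1*6) + 82) - 5389 = 86*((-3 + 4 - 6) + 82) - 5389 = 86*(-5 + 82) - 5389 = 86*77 - 5389 = 6622 - 5389 = 1233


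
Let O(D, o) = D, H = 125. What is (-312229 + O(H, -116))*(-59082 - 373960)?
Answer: 135154140368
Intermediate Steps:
(-312229 + O(H, -116))*(-59082 - 373960) = (-312229 + 125)*(-59082 - 373960) = -312104*(-433042) = 135154140368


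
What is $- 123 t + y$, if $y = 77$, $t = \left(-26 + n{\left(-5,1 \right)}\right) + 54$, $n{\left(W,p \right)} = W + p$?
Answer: $-2875$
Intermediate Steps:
$t = 24$ ($t = \left(-26 + \left(-5 + 1\right)\right) + 54 = \left(-26 - 4\right) + 54 = -30 + 54 = 24$)
$- 123 t + y = \left(-123\right) 24 + 77 = -2952 + 77 = -2875$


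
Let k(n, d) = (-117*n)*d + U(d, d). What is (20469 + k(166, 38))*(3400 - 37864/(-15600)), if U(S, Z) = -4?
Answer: -4760891993543/1950 ≈ -2.4415e+9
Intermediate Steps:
k(n, d) = -4 - 117*d*n (k(n, d) = (-117*n)*d - 4 = -117*d*n - 4 = -4 - 117*d*n)
(20469 + k(166, 38))*(3400 - 37864/(-15600)) = (20469 + (-4 - 117*38*166))*(3400 - 37864/(-15600)) = (20469 + (-4 - 738036))*(3400 - 37864*(-1/15600)) = (20469 - 738040)*(3400 + 4733/1950) = -717571*6634733/1950 = -4760891993543/1950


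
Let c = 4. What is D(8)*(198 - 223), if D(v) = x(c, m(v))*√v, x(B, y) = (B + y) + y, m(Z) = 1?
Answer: -300*√2 ≈ -424.26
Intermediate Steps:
x(B, y) = B + 2*y
D(v) = 6*√v (D(v) = (4 + 2*1)*√v = (4 + 2)*√v = 6*√v)
D(8)*(198 - 223) = (6*√8)*(198 - 223) = (6*(2*√2))*(-25) = (12*√2)*(-25) = -300*√2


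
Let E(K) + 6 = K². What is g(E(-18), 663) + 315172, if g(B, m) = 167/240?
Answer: 75641447/240 ≈ 3.1517e+5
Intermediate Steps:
E(K) = -6 + K²
g(B, m) = 167/240 (g(B, m) = 167*(1/240) = 167/240)
g(E(-18), 663) + 315172 = 167/240 + 315172 = 75641447/240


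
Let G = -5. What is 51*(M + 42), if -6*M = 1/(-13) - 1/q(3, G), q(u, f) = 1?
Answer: 27965/13 ≈ 2151.2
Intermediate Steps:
M = 7/39 (M = -(1/(-13) - 1/1)/6 = -(1*(-1/13) - 1*1)/6 = -(-1/13 - 1)/6 = -1/6*(-14/13) = 7/39 ≈ 0.17949)
51*(M + 42) = 51*(7/39 + 42) = 51*(1645/39) = 27965/13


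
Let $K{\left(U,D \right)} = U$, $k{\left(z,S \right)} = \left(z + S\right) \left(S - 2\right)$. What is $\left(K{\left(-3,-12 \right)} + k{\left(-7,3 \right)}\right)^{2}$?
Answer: $49$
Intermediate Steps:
$k{\left(z,S \right)} = \left(-2 + S\right) \left(S + z\right)$ ($k{\left(z,S \right)} = \left(S + z\right) \left(-2 + S\right) = \left(-2 + S\right) \left(S + z\right)$)
$\left(K{\left(-3,-12 \right)} + k{\left(-7,3 \right)}\right)^{2} = \left(-3 + \left(3^{2} - 6 - -14 + 3 \left(-7\right)\right)\right)^{2} = \left(-3 + \left(9 - 6 + 14 - 21\right)\right)^{2} = \left(-3 - 4\right)^{2} = \left(-7\right)^{2} = 49$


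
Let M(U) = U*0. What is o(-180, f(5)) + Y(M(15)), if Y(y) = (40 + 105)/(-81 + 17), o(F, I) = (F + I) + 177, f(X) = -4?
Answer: -593/64 ≈ -9.2656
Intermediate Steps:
M(U) = 0
o(F, I) = 177 + F + I
Y(y) = -145/64 (Y(y) = 145/(-64) = 145*(-1/64) = -145/64)
o(-180, f(5)) + Y(M(15)) = (177 - 180 - 4) - 145/64 = -7 - 145/64 = -593/64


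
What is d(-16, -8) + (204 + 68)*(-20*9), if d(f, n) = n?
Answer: -48968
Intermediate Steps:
d(-16, -8) + (204 + 68)*(-20*9) = -8 + (204 + 68)*(-20*9) = -8 + 272*(-180) = -8 - 48960 = -48968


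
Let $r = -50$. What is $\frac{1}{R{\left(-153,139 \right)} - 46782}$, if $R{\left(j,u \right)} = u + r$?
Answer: $- \frac{1}{46693} \approx -2.1416 \cdot 10^{-5}$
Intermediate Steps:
$R{\left(j,u \right)} = -50 + u$ ($R{\left(j,u \right)} = u - 50 = -50 + u$)
$\frac{1}{R{\left(-153,139 \right)} - 46782} = \frac{1}{\left(-50 + 139\right) - 46782} = \frac{1}{89 - 46782} = \frac{1}{-46693} = - \frac{1}{46693}$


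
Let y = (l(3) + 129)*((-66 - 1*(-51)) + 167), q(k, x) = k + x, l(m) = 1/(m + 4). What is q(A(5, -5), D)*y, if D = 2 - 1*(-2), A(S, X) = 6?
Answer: 1374080/7 ≈ 1.9630e+5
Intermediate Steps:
l(m) = 1/(4 + m)
D = 4 (D = 2 + 2 = 4)
y = 137408/7 (y = (1/(4 + 3) + 129)*((-66 - 1*(-51)) + 167) = (1/7 + 129)*((-66 + 51) + 167) = (1/7 + 129)*(-15 + 167) = (904/7)*152 = 137408/7 ≈ 19630.)
q(A(5, -5), D)*y = (6 + 4)*(137408/7) = 10*(137408/7) = 1374080/7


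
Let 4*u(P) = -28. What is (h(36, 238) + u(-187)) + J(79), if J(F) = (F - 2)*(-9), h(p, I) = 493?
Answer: -207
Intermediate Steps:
u(P) = -7 (u(P) = (1/4)*(-28) = -7)
J(F) = 18 - 9*F (J(F) = (-2 + F)*(-9) = 18 - 9*F)
(h(36, 238) + u(-187)) + J(79) = (493 - 7) + (18 - 9*79) = 486 + (18 - 711) = 486 - 693 = -207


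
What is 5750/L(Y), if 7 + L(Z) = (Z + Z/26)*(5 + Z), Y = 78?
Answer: 125/146 ≈ 0.85616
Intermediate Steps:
L(Z) = -7 + 27*Z*(5 + Z)/26 (L(Z) = -7 + (Z + Z/26)*(5 + Z) = -7 + (27*Z/26)*(5 + Z) = -7 + 27*Z*(5 + Z)/26)
5750/L(Y) = 5750/(-7 + (27/26)*78² + (135/26)*78) = 5750/(-7 + (27/26)*6084 + 405) = 5750/(-7 + 6318 + 405) = 5750/6716 = 5750*(1/6716) = 125/146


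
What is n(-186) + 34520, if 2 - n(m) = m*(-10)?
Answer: 32662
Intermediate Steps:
n(m) = 2 + 10*m (n(m) = 2 - m*(-10) = 2 - (-10)*m = 2 + 10*m)
n(-186) + 34520 = (2 + 10*(-186)) + 34520 = (2 - 1860) + 34520 = -1858 + 34520 = 32662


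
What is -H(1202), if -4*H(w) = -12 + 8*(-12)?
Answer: -27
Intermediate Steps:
H(w) = 27 (H(w) = -(-12 + 8*(-12))/4 = -(-12 - 96)/4 = -1/4*(-108) = 27)
-H(1202) = -1*27 = -27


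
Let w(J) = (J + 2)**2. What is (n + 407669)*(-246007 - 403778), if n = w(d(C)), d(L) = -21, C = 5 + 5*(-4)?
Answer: -265131773550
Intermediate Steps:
C = -15 (C = 5 - 20 = -15)
w(J) = (2 + J)**2
n = 361 (n = (2 - 21)**2 = (-19)**2 = 361)
(n + 407669)*(-246007 - 403778) = (361 + 407669)*(-246007 - 403778) = 408030*(-649785) = -265131773550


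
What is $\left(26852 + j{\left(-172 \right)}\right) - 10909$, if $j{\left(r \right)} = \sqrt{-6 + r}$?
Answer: $15943 + i \sqrt{178} \approx 15943.0 + 13.342 i$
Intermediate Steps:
$\left(26852 + j{\left(-172 \right)}\right) - 10909 = \left(26852 + \sqrt{-6 - 172}\right) - 10909 = \left(26852 + \sqrt{-178}\right) - 10909 = \left(26852 + i \sqrt{178}\right) - 10909 = 15943 + i \sqrt{178}$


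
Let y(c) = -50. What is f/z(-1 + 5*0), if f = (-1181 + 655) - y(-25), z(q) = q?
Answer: 476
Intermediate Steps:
f = -476 (f = (-1181 + 655) - 1*(-50) = -526 + 50 = -476)
f/z(-1 + 5*0) = -476/(-1 + 5*0) = -476/(-1 + 0) = -476/(-1) = -476*(-1) = 476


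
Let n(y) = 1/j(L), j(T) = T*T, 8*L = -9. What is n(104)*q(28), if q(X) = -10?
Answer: -640/81 ≈ -7.9012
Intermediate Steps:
L = -9/8 (L = (1/8)*(-9) = -9/8 ≈ -1.1250)
j(T) = T**2
n(y) = 64/81 (n(y) = 1/((-9/8)**2) = 1/(81/64) = 64/81)
n(104)*q(28) = (64/81)*(-10) = -640/81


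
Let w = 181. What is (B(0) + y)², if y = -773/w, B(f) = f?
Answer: 597529/32761 ≈ 18.239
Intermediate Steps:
y = -773/181 ≈ -4.2707
(B(0) + y)² = (0 - 773/181)² = (-773/181)² = 597529/32761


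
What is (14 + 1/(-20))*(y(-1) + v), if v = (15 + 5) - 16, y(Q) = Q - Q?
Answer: 279/5 ≈ 55.800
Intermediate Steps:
y(Q) = 0
v = 4 (v = 20 - 16 = 4)
(14 + 1/(-20))*(y(-1) + v) = (14 + 1/(-20))*(0 + 4) = (14 - 1/20)*4 = (279/20)*4 = 279/5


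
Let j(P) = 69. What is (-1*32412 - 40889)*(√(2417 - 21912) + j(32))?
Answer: -5057769 - 73301*I*√19495 ≈ -5.0578e+6 - 1.0235e+7*I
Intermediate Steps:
(-1*32412 - 40889)*(√(2417 - 21912) + j(32)) = (-1*32412 - 40889)*(√(2417 - 21912) + 69) = (-32412 - 40889)*(√(-19495) + 69) = -73301*(I*√19495 + 69) = -73301*(69 + I*√19495) = -5057769 - 73301*I*√19495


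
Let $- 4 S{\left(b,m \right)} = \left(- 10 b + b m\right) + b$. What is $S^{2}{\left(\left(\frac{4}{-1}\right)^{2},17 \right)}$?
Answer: $1024$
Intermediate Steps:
$S{\left(b,m \right)} = \frac{9 b}{4} - \frac{b m}{4}$ ($S{\left(b,m \right)} = - \frac{\left(- 10 b + b m\right) + b}{4} = - \frac{- 9 b + b m}{4} = \frac{9 b}{4} - \frac{b m}{4}$)
$S^{2}{\left(\left(\frac{4}{-1}\right)^{2},17 \right)} = \left(\frac{\left(\frac{4}{-1}\right)^{2} \left(9 - 17\right)}{4}\right)^{2} = \left(\frac{\left(4 \left(-1\right)\right)^{2} \left(9 - 17\right)}{4}\right)^{2} = \left(\frac{1}{4} \left(-4\right)^{2} \left(-8\right)\right)^{2} = \left(\frac{1}{4} \cdot 16 \left(-8\right)\right)^{2} = \left(-32\right)^{2} = 1024$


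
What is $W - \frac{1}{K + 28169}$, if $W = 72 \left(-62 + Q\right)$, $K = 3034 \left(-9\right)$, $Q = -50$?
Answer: $- \frac{6959233}{863} \approx -8064.0$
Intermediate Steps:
$K = -27306$
$W = -8064$ ($W = 72 \left(-62 - 50\right) = 72 \left(-112\right) = -8064$)
$W - \frac{1}{K + 28169} = -8064 - \frac{1}{-27306 + 28169} = -8064 - \frac{1}{863} = - \frac{6959233}{863}$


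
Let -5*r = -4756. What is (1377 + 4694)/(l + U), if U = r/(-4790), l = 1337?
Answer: 72700225/16008197 ≈ 4.5414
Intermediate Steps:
r = 4756/5 (r = -⅕*(-4756) = 4756/5 ≈ 951.20)
U = -2378/11975 (U = (4756/5)/(-4790) = (4756/5)*(-1/4790) = -2378/11975 ≈ -0.19858)
(1377 + 4694)/(l + U) = (1377 + 4694)/(1337 - 2378/11975) = 6071/(16008197/11975) = 6071*(11975/16008197) = 72700225/16008197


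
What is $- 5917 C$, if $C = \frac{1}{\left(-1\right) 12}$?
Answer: $\frac{5917}{12} \approx 493.08$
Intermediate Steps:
$C = - \frac{1}{12}$ ($C = \frac{1}{-12} = - \frac{1}{12} \approx -0.083333$)
$- 5917 C = - \frac{5917 \left(-1\right)}{12} = \left(-1\right) \left(- \frac{5917}{12}\right) = \frac{5917}{12}$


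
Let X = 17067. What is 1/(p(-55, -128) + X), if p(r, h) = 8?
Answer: 1/17075 ≈ 5.8565e-5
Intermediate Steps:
1/(p(-55, -128) + X) = 1/(8 + 17067) = 1/17075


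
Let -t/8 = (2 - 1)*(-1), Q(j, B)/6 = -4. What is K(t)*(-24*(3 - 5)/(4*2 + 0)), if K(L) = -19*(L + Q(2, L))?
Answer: 1824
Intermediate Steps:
Q(j, B) = -24 (Q(j, B) = 6*(-4) = -24)
t = 8 (t = -8*(2 - 1)*(-1) = -8*(-1) = 8)
K(L) = 456 - 19*L (K(L) = -19*(L - 24) = -19*(-24 + L) = 456 - 19*L)
K(t)*(-24*(3 - 5)/(4*2 + 0)) = (456 - 19*8)*(-24*(3 - 5)/(4*2 + 0)) = (456 - 152)*(-(-48)/(8 + 0)) = 304*(-(-48)/8) = 304*(-24*(-¼)) = 304*6 = 1824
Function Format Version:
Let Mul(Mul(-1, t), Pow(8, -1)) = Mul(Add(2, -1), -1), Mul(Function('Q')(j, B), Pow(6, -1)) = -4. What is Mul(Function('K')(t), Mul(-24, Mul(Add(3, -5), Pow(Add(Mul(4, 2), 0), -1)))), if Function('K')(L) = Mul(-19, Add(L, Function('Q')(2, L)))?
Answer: 1824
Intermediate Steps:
Function('Q')(j, B) = -24 (Function('Q')(j, B) = Mul(6, -4) = -24)
t = 8 (t = Mul(-8, Mul(Add(2, -1), -1)) = Mul(-8, Mul(1, -1)) = Mul(-8, -1) = 8)
Function('K')(L) = Add(456, Mul(-19, L)) (Function('K')(L) = Mul(-19, Add(L, -24)) = Mul(-19, Add(-24, L)) = Add(456, Mul(-19, L)))
Mul(Function('K')(t), Mul(-24, Mul(Add(3, -5), Pow(Add(Mul(4, 2), 0), -1)))) = Mul(Add(456, Mul(-19, 8)), Mul(-24, Mul(Add(3, -5), Pow(Add(Mul(4, 2), 0), -1)))) = Mul(Add(456, -152), Mul(-24, Mul(-2, Pow(Add(8, 0), -1)))) = Mul(304, Mul(-24, Mul(-2, Pow(8, -1)))) = Mul(304, Mul(-24, Mul(-2, Rational(1, 8)))) = Mul(304, Mul(-24, Rational(-1, 4))) = Mul(304, 6) = 1824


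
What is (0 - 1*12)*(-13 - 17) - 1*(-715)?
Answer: 1075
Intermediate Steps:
(0 - 1*12)*(-13 - 17) - 1*(-715) = (0 - 12)*(-30) + 715 = -12*(-30) + 715 = 360 + 715 = 1075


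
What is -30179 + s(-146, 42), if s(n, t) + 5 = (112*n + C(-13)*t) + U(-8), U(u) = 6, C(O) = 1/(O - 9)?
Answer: -511851/11 ≈ -46532.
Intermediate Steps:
C(O) = 1/(-9 + O)
s(n, t) = 1 + 112*n - t/22 (s(n, t) = -5 + ((112*n + t/(-9 - 13)) + 6) = -5 + ((112*n + t/(-22)) + 6) = -5 + ((112*n - t/22) + 6) = -5 + (6 + 112*n - t/22) = 1 + 112*n - t/22)
-30179 + s(-146, 42) = -30179 + (1 + 112*(-146) - 1/22*42) = -30179 + (1 - 16352 - 21/11) = -30179 - 179882/11 = -511851/11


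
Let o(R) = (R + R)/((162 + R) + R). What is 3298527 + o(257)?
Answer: 1114902383/338 ≈ 3.2985e+6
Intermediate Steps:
o(R) = 2*R/(162 + 2*R) (o(R) = (2*R)/(162 + 2*R) = 2*R/(162 + 2*R))
3298527 + o(257) = 3298527 + 257/(81 + 257) = 3298527 + 257/338 = 1114902383/338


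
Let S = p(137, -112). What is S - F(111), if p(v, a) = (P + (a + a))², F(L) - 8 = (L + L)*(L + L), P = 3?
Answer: -451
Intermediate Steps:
F(L) = 8 + 4*L² (F(L) = 8 + (L + L)*(L + L) = 8 + (2*L)*(2*L) = 8 + 4*L²)
p(v, a) = (3 + 2*a)² (p(v, a) = (3 + (a + a))² = (3 + 2*a)²)
S = 48841 (S = (3 + 2*(-112))² = (3 - 224)² = (-221)² = 48841)
S - F(111) = 48841 - (8 + 4*111²) = 48841 - (8 + 4*12321) = 48841 - (8 + 49284) = 48841 - 1*49292 = 48841 - 49292 = -451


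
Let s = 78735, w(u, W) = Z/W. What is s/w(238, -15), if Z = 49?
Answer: -1181025/49 ≈ -24103.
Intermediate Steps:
w(u, W) = 49/W
s/w(238, -15) = 78735/((49/(-15))) = 78735/((49*(-1/15))) = 78735/(-49/15) = 78735*(-15/49) = -1181025/49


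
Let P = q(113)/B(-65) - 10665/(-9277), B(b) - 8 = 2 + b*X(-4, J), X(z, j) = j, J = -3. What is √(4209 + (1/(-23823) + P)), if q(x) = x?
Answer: 2*√240086432467805440601165/15102074685 ≈ 64.890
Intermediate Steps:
B(b) = 10 - 3*b (B(b) = 8 + (2 + b*(-3)) = 8 + (2 - 3*b) = 10 - 3*b)
P = 3234626/1901785 (P = 113/(10 - 3*(-65)) - 10665/(-9277) = 113/(10 + 195) - 10665*(-1/9277) = 113/205 + 10665/9277 = 3234626/1901785 ≈ 1.7008)
√(4209 + (1/(-23823) + P)) = √(4209 + (1/(-23823) + 3234626/1901785)) = √(4209 + (-1/23823 + 3234626/1901785)) = √(4209 + 77056593413/45306224055) = √(190770953640908/45306224055) = 2*√240086432467805440601165/15102074685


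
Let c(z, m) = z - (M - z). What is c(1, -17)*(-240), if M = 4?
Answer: 480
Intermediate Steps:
c(z, m) = -4 + 2*z (c(z, m) = z - (4 - z) = z + (-4 + z) = -4 + 2*z)
c(1, -17)*(-240) = (-4 + 2*1)*(-240) = (-4 + 2)*(-240) = -2*(-240) = 480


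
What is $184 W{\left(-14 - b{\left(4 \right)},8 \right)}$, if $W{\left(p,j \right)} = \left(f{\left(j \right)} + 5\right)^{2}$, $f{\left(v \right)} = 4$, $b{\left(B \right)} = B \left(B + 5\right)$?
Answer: $14904$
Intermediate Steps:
$b{\left(B \right)} = B \left(5 + B\right)$
$W{\left(p,j \right)} = 81$ ($W{\left(p,j \right)} = \left(4 + 5\right)^{2} = 9^{2} = 81$)
$184 W{\left(-14 - b{\left(4 \right)},8 \right)} = 184 \cdot 81 = 14904$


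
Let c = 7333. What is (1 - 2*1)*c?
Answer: -7333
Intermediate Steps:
(1 - 2*1)*c = (1 - 2*1)*7333 = (1 - 2)*7333 = -1*7333 = -7333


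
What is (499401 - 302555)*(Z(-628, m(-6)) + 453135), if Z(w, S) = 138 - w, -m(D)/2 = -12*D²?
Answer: 89348596246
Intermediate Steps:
m(D) = 24*D² (m(D) = -(-24)*D² = 24*D²)
(499401 - 302555)*(Z(-628, m(-6)) + 453135) = (499401 - 302555)*((138 - 1*(-628)) + 453135) = 196846*((138 + 628) + 453135) = 196846*(766 + 453135) = 196846*453901 = 89348596246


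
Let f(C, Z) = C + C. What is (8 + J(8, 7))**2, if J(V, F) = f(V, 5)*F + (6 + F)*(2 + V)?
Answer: 62500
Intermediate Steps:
f(C, Z) = 2*C
J(V, F) = (2 + V)*(6 + F) + 2*F*V (J(V, F) = (2*V)*F + (6 + F)*(2 + V) = 2*F*V + (2 + V)*(6 + F) = (2 + V)*(6 + F) + 2*F*V)
(8 + J(8, 7))**2 = (8 + (12 + 2*7 + 6*8 + 3*7*8))**2 = (8 + (12 + 14 + 48 + 168))**2 = (8 + 242)**2 = 250**2 = 62500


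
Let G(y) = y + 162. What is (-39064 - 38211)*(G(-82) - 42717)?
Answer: 3294774175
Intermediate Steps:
G(y) = 162 + y
(-39064 - 38211)*(G(-82) - 42717) = (-39064 - 38211)*((162 - 82) - 42717) = -77275*(80 - 42717) = -77275*(-42637) = 3294774175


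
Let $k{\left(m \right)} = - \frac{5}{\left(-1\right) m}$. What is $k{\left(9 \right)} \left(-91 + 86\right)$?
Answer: $- \frac{25}{9} \approx -2.7778$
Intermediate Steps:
$k{\left(m \right)} = \frac{5}{m}$ ($k{\left(m \right)} = - 5 \left(- \frac{1}{m}\right) = \frac{5}{m}$)
$k{\left(9 \right)} \left(-91 + 86\right) = \frac{5}{9} \left(-91 + 86\right) = 5 \cdot \frac{1}{9} \left(-5\right) = \frac{5}{9} \left(-5\right) = - \frac{25}{9}$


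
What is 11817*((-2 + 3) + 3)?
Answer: 47268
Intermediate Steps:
11817*((-2 + 3) + 3) = 11817*(1 + 3) = 11817*4 = 47268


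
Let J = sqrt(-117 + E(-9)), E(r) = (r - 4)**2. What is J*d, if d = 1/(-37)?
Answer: -2*sqrt(13)/37 ≈ -0.19489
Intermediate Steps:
d = -1/37 ≈ -0.027027
E(r) = (-4 + r)**2
J = 2*sqrt(13) (J = sqrt(-117 + (-4 - 9)**2) = sqrt(-117 + (-13)**2) = sqrt(-117 + 169) = sqrt(52) = 2*sqrt(13) ≈ 7.2111)
J*d = (2*sqrt(13))*(-1/37) = -2*sqrt(13)/37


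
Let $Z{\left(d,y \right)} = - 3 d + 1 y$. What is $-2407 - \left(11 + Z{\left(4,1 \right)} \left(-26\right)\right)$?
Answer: $-2704$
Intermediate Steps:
$Z{\left(d,y \right)} = y - 3 d$ ($Z{\left(d,y \right)} = - 3 d + y = y - 3 d$)
$-2407 - \left(11 + Z{\left(4,1 \right)} \left(-26\right)\right) = -2407 - \left(11 + \left(1 - 12\right) \left(-26\right)\right) = -2407 - \left(11 - -286\right) = -2407 - \left(11 + 286\right) = -2407 - 297 = -2704$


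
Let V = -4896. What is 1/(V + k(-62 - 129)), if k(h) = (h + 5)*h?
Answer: 1/30630 ≈ 3.2648e-5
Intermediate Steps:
k(h) = h*(5 + h) (k(h) = (5 + h)*h = h*(5 + h))
1/(V + k(-62 - 129)) = 1/(-4896 + (-62 - 129)*(5 + (-62 - 129))) = 1/(-4896 - 191*(5 - 191)) = 1/(-4896 - 191*(-186)) = 1/(-4896 + 35526) = 1/30630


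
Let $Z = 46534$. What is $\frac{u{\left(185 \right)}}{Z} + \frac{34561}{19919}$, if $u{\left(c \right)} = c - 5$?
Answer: $\frac{805923497}{463455373} \approx 1.7389$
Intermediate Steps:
$u{\left(c \right)} = -5 + c$
$\frac{u{\left(185 \right)}}{Z} + \frac{34561}{19919} = \frac{-5 + 185}{46534} + \frac{34561}{19919} = 180 \cdot \frac{1}{46534} + 34561 \cdot \frac{1}{19919} = \frac{90}{23267} + \frac{34561}{19919} = \frac{805923497}{463455373}$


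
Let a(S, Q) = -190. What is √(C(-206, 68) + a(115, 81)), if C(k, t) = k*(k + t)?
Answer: √28238 ≈ 168.04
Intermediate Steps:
√(C(-206, 68) + a(115, 81)) = √(-206*(-206 + 68) - 190) = √(-206*(-138) - 190) = √(28428 - 190) = √28238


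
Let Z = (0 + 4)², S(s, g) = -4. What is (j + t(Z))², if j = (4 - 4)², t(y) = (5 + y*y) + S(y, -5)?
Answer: 66049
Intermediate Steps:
Z = 16 (Z = 4² = 16)
t(y) = 1 + y² (t(y) = (5 + y*y) - 4 = (5 + y²) - 4 = 1 + y²)
j = 0 (j = 0² = 0)
(j + t(Z))² = (0 + (1 + 16²))² = (0 + (1 + 256))² = (0 + 257)² = 257² = 66049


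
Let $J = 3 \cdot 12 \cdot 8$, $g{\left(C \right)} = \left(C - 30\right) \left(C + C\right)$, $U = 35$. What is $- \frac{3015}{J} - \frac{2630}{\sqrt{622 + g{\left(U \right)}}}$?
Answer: $- \frac{335}{32} - \frac{1315 \sqrt{3}}{27} \approx -94.826$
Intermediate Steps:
$g{\left(C \right)} = 2 C \left(-30 + C\right)$ ($g{\left(C \right)} = \left(-30 + C\right) 2 C = 2 C \left(-30 + C\right)$)
$J = 288$ ($J = 36 \cdot 8 = 288$)
$- \frac{3015}{J} - \frac{2630}{\sqrt{622 + g{\left(U \right)}}} = - \frac{3015}{288} - \frac{2630}{\sqrt{622 + 2 \cdot 35 \left(-30 + 35\right)}} = \left(-3015\right) \frac{1}{288} - \frac{2630}{\sqrt{622 + 2 \cdot 35 \cdot 5}} = - \frac{335}{32} - \frac{2630}{\sqrt{622 + 350}} = - \frac{335}{32} - \frac{2630}{\sqrt{972}} = - \frac{335}{32} - \frac{2630}{18 \sqrt{3}} = - \frac{335}{32} - 2630 \frac{\sqrt{3}}{54} = - \frac{335}{32} - \frac{1315 \sqrt{3}}{27}$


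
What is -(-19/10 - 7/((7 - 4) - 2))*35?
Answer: 623/2 ≈ 311.50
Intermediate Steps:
-(-19/10 - 7/((7 - 4) - 2))*35 = -(-19*⅒ - 7/(3 - 2))*35 = -(-19/10 - 7/1)*35 = -(-19/10 - 7*1)*35 = -(-19/10 - 7)*35 = -1*(-89/10)*35 = (89/10)*35 = 623/2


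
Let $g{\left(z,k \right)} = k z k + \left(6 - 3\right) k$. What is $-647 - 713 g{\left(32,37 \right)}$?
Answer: $-31314894$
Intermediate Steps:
$g{\left(z,k \right)} = 3 k + z k^{2}$ ($g{\left(z,k \right)} = z k^{2} + 3 k = 3 k + z k^{2}$)
$-647 - 713 g{\left(32,37 \right)} = -647 - 713 \cdot 37 \left(3 + 37 \cdot 32\right) = -647 - 713 \cdot 37 \left(3 + 1184\right) = -647 - 713 \cdot 37 \cdot 1187 = -647 - 31314247 = -31314894$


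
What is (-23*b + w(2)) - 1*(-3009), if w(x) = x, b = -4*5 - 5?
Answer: 3586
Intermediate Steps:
b = -25 (b = -20 - 5 = -25)
(-23*b + w(2)) - 1*(-3009) = (-23*(-25) + 2) - 1*(-3009) = (575 + 2) + 3009 = 577 + 3009 = 3586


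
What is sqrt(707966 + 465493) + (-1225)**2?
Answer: 1500625 + sqrt(1173459) ≈ 1.5017e+6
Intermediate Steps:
sqrt(707966 + 465493) + (-1225)**2 = sqrt(1173459) + 1500625 = 1500625 + sqrt(1173459)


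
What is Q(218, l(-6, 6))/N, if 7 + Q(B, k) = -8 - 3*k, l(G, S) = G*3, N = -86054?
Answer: -39/86054 ≈ -0.00045320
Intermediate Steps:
l(G, S) = 3*G
Q(B, k) = -15 - 3*k (Q(B, k) = -7 + (-8 - 3*k) = -15 - 3*k)
Q(218, l(-6, 6))/N = (-15 - 9*(-6))/(-86054) = (-15 - 3*(-18))*(-1/86054) = (-15 + 54)*(-1/86054) = 39*(-1/86054) = -39/86054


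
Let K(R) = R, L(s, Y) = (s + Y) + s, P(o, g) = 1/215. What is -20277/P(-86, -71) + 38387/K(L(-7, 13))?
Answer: -4397942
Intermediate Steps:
P(o, g) = 1/215
L(s, Y) = Y + 2*s (L(s, Y) = (Y + s) + s = Y + 2*s)
-20277/P(-86, -71) + 38387/K(L(-7, 13)) = -20277/1/215 + 38387/(13 + 2*(-7)) = -20277*215 + 38387/(13 - 14) = -4359555 + 38387/(-1) = -4359555 + 38387*(-1) = -4359555 - 38387 = -4397942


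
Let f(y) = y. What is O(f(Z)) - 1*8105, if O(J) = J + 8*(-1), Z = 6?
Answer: -8107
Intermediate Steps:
O(J) = -8 + J (O(J) = J - 8 = -8 + J)
O(f(Z)) - 1*8105 = (-8 + 6) - 1*8105 = -2 - 8105 = -8107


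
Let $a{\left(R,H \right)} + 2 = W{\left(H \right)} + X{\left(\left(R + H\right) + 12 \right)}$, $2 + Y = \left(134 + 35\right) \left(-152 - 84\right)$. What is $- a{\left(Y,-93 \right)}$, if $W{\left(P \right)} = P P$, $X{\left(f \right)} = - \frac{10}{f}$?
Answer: $- \frac{345594659}{39967} \approx -8647.0$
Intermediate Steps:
$Y = -39886$ ($Y = -2 + \left(134 + 35\right) \left(-152 - 84\right) = -2 + 169 \left(-236\right) = -2 - 39884 = -39886$)
$W{\left(P \right)} = P^{2}$
$a{\left(R,H \right)} = -2 + H^{2} - \frac{10}{12 + H + R}$ ($a{\left(R,H \right)} = -2 + \left(H^{2} - \frac{10}{\left(R + H\right) + 12}\right) = -2 + \left(H^{2} - \frac{10}{\left(H + R\right) + 12}\right) = -2 + \left(H^{2} - \frac{10}{12 + H + R}\right) = -2 + H^{2} - \frac{10}{12 + H + R}$)
$- a{\left(Y,-93 \right)} = - \frac{-10 + \left(-2 + \left(-93\right)^{2}\right) \left(12 - 93 - 39886\right)}{12 - 93 - 39886} = - \frac{-10 + \left(-2 + 8649\right) \left(-39967\right)}{-39967} = - \frac{\left(-1\right) \left(-10 + 8647 \left(-39967\right)\right)}{39967} = - \frac{\left(-1\right) \left(-10 - 345594649\right)}{39967} = - \frac{\left(-1\right) \left(-345594659\right)}{39967} = \left(-1\right) \frac{345594659}{39967} = - \frac{345594659}{39967}$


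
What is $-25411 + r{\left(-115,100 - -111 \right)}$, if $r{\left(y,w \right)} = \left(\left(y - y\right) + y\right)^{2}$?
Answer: $-12186$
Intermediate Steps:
$r{\left(y,w \right)} = y^{2}$ ($r{\left(y,w \right)} = \left(0 + y\right)^{2} = y^{2}$)
$-25411 + r{\left(-115,100 - -111 \right)} = -25411 + \left(-115\right)^{2} = -25411 + 13225 = -12186$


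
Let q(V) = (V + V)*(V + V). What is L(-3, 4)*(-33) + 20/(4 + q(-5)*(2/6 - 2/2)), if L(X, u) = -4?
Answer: 6189/47 ≈ 131.68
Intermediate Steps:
q(V) = 4*V**2 (q(V) = (2*V)*(2*V) = 4*V**2)
L(-3, 4)*(-33) + 20/(4 + q(-5)*(2/6 - 2/2)) = -4*(-33) + 20/(4 + (4*(-5)**2)*(2/6 - 2/2)) = 132 + 20/(4 + (4*25)*(2*(1/6) - 2*1/2)) = 132 + 20/(4 + 100*(1/3 - 1)) = 132 + 20/(4 + 100*(-2/3)) = 132 + 20/(4 - 200/3) = 132 + 20/(-188/3) = 132 + 20*(-3/188) = 132 - 15/47 = 6189/47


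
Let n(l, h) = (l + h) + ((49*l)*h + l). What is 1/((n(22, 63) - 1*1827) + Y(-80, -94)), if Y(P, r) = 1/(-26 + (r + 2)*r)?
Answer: 8622/570724669 ≈ 1.5107e-5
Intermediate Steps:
Y(P, r) = 1/(-26 + r*(2 + r)) (Y(P, r) = 1/(-26 + (2 + r)*r) = 1/(-26 + r*(2 + r)))
n(l, h) = h + 2*l + 49*h*l (n(l, h) = (h + l) + (49*h*l + l) = (h + l) + (l + 49*h*l) = h + 2*l + 49*h*l)
1/((n(22, 63) - 1*1827) + Y(-80, -94)) = 1/(((63 + 2*22 + 49*63*22) - 1*1827) + 1/(-26 + (-94)² + 2*(-94))) = 1/(((63 + 44 + 67914) - 1827) + 1/(-26 + 8836 - 188)) = 1/((68021 - 1827) + 1/8622) = 1/(66194 + 1/8622) = 1/(570724669/8622) = 8622/570724669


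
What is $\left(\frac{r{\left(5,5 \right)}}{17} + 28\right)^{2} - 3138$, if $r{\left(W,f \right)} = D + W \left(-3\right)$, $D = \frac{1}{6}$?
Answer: $- \frac{24991463}{10404} \approx -2402.1$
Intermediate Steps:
$D = \frac{1}{6} \approx 0.16667$
$r{\left(W,f \right)} = \frac{1}{6} - 3 W$ ($r{\left(W,f \right)} = \frac{1}{6} + W \left(-3\right) = \frac{1}{6} - 3 W$)
$\left(\frac{r{\left(5,5 \right)}}{17} + 28\right)^{2} - 3138 = \left(\frac{\frac{1}{6} - 15}{17} + 28\right)^{2} - 3138 = \left(\left(\frac{1}{6} - 15\right) \frac{1}{17} + 28\right)^{2} - 3138 = \left(\left(- \frac{89}{6}\right) \frac{1}{17} + 28\right)^{2} - 3138 = \left(- \frac{89}{102} + 28\right)^{2} - 3138 = \left(\frac{2767}{102}\right)^{2} - 3138 = \frac{7656289}{10404} - 3138 = - \frac{24991463}{10404}$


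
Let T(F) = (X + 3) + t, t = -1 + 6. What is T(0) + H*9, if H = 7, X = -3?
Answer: 68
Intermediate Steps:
t = 5
T(F) = 5 (T(F) = (-3 + 3) + 5 = 0 + 5 = 5)
T(0) + H*9 = 5 + 7*9 = 5 + 63 = 68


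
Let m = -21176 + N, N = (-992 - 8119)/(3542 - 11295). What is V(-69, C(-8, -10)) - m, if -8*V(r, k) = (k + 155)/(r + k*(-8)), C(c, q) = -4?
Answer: 48595022135/2294888 ≈ 21175.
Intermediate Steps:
V(r, k) = -(155 + k)/(8*(r - 8*k)) (V(r, k) = -(k + 155)/(8*(r + k*(-8))) = -(155 + k)/(8*(r - 8*k)))
N = 9111/7753 (N = -9111/(-7753) = -9111*(-1/7753) = 9111/7753 ≈ 1.1752)
m = -164168417/7753 (m = -21176 + 9111/7753 = -164168417/7753 ≈ -21175.)
V(-69, C(-8, -10)) - m = (155 - 4)/(8*(-1*(-69) + 8*(-4))) - 1*(-164168417/7753) = (⅛)*151/(69 - 32) + 164168417/7753 = (⅛)*151/37 + 164168417/7753 = (⅛)*(1/37)*151 + 164168417/7753 = 151/296 + 164168417/7753 = 48595022135/2294888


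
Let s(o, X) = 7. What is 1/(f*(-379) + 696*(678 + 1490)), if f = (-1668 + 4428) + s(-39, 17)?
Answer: 1/460235 ≈ 2.1728e-6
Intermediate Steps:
f = 2767 (f = (-1668 + 4428) + 7 = 2760 + 7 = 2767)
1/(f*(-379) + 696*(678 + 1490)) = 1/(2767*(-379) + 696*(678 + 1490)) = 1/(-1048693 + 696*2168) = 1/(-1048693 + 1508928) = 1/460235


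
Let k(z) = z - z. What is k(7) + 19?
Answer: 19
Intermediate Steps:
k(z) = 0
k(7) + 19 = 0 + 19 = 19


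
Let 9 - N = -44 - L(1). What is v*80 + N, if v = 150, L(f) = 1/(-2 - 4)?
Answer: 72317/6 ≈ 12053.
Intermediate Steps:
L(f) = -⅙ (L(f) = 1/(-6) = -⅙)
N = 317/6 (N = 9 - (-44 - 1*(-⅙)) = 9 - (-44 + ⅙) = 9 - 1*(-263/6) = 9 + 263/6 = 317/6 ≈ 52.833)
v*80 + N = 150*80 + 317/6 = 12000 + 317/6 = 72317/6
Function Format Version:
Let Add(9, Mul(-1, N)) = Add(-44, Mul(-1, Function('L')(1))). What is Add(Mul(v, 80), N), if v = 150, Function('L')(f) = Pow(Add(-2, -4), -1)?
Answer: Rational(72317, 6) ≈ 12053.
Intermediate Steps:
Function('L')(f) = Rational(-1, 6) (Function('L')(f) = Pow(-6, -1) = Rational(-1, 6))
N = Rational(317, 6) (N = Add(9, Mul(-1, Add(-44, Mul(-1, Rational(-1, 6))))) = Add(9, Mul(-1, Add(-44, Rational(1, 6)))) = Add(9, Mul(-1, Rational(-263, 6))) = Add(9, Rational(263, 6)) = Rational(317, 6) ≈ 52.833)
Add(Mul(v, 80), N) = Add(Mul(150, 80), Rational(317, 6)) = Add(12000, Rational(317, 6)) = Rational(72317, 6)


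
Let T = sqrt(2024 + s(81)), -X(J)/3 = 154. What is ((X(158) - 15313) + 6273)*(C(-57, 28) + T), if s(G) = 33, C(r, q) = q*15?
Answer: -3990840 - 104522*sqrt(17) ≈ -4.4218e+6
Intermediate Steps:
C(r, q) = 15*q
X(J) = -462 (X(J) = -3*154 = -462)
T = 11*sqrt(17) (T = sqrt(2024 + 33) = sqrt(2057) = 11*sqrt(17) ≈ 45.354)
((X(158) - 15313) + 6273)*(C(-57, 28) + T) = ((-462 - 15313) + 6273)*(15*28 + 11*sqrt(17)) = (-15775 + 6273)*(420 + 11*sqrt(17)) = -9502*(420 + 11*sqrt(17)) = -3990840 - 104522*sqrt(17)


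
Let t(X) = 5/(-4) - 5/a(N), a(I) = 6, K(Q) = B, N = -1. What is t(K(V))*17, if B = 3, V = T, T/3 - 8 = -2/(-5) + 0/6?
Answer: -425/12 ≈ -35.417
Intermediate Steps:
T = 126/5 (T = 24 + 3*(-2/(-5) + 0/6) = 24 + 3*(-2*(-1/5) + 0*(1/6)) = 24 + 3*(2/5 + 0) = 24 + 3*(2/5) = 24 + 6/5 = 126/5 ≈ 25.200)
V = 126/5 ≈ 25.200
K(Q) = 3
t(X) = -25/12 (t(X) = 5/(-4) - 5/6 = 5*(-1/4) - 5*1/6 = -5/4 - 5/6 = -25/12)
t(K(V))*17 = -25/12*17 = -425/12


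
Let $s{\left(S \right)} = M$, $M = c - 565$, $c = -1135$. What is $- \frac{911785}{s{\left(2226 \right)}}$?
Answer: $\frac{182357}{340} \approx 536.34$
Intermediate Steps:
$M = -1700$ ($M = -1135 - 565 = -1700$)
$s{\left(S \right)} = -1700$
$- \frac{911785}{s{\left(2226 \right)}} = - \frac{911785}{-1700} = \left(-911785\right) \left(- \frac{1}{1700}\right) = \frac{182357}{340}$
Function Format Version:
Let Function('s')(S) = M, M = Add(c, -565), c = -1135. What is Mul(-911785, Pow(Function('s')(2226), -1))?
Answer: Rational(182357, 340) ≈ 536.34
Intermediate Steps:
M = -1700 (M = Add(-1135, -565) = -1700)
Function('s')(S) = -1700
Mul(-911785, Pow(Function('s')(2226), -1)) = Mul(-911785, Pow(-1700, -1)) = Mul(-911785, Rational(-1, 1700)) = Rational(182357, 340)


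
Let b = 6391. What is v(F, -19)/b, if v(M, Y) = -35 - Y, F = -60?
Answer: -16/6391 ≈ -0.0025035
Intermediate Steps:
v(F, -19)/b = (-35 - 1*(-19))/6391 = (-35 + 19)*(1/6391) = -16*1/6391 = -16/6391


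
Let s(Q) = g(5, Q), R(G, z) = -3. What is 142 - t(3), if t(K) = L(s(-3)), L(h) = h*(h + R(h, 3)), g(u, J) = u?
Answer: 132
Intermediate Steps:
s(Q) = 5
L(h) = h*(-3 + h) (L(h) = h*(h - 3) = h*(-3 + h))
t(K) = 10 (t(K) = 5*(-3 + 5) = 5*2 = 10)
142 - t(3) = 142 - 1*10 = 142 - 10 = 132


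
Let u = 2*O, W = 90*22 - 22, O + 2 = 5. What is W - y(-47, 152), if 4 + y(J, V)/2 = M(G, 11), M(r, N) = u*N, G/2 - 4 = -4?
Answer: 1834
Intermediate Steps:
O = 3 (O = -2 + 5 = 3)
G = 0 (G = 8 + 2*(-4) = 8 - 8 = 0)
W = 1958 (W = 1980 - 22 = 1958)
u = 6 (u = 2*3 = 6)
M(r, N) = 6*N
y(J, V) = 124 (y(J, V) = -8 + 2*(6*11) = -8 + 2*66 = -8 + 132 = 124)
W - y(-47, 152) = 1958 - 1*124 = 1958 - 124 = 1834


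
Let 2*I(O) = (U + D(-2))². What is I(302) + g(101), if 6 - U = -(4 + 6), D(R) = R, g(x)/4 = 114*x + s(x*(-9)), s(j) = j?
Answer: 42518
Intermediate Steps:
g(x) = 420*x (g(x) = 4*(114*x + x*(-9)) = 4*(114*x - 9*x) = 4*(105*x) = 420*x)
U = 16 (U = 6 - (-1)*(4 + 6) = 6 - (-1)*10 = 6 - 1*(-10) = 6 + 10 = 16)
I(O) = 98 (I(O) = (16 - 2)²/2 = (½)*14² = (½)*196 = 98)
I(302) + g(101) = 98 + 420*101 = 98 + 42420 = 42518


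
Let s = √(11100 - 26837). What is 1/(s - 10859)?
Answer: -10859/117933618 - I*√15737/117933618 ≈ -9.2077e-5 - 1.0637e-6*I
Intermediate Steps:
s = I*√15737 (s = √(-15737) = I*√15737 ≈ 125.45*I)
1/(s - 10859) = 1/(I*√15737 - 10859) = 1/(-10859 + I*√15737)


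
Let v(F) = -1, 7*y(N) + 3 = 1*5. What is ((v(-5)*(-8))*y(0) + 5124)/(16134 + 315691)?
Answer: 35884/2322775 ≈ 0.015449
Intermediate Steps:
y(N) = 2/7 (y(N) = -3/7 + (1*5)/7 = -3/7 + (⅐)*5 = -3/7 + 5/7 = 2/7)
((v(-5)*(-8))*y(0) + 5124)/(16134 + 315691) = (-1*(-8)*(2/7) + 5124)/(16134 + 315691) = (8*(2/7) + 5124)/331825 = (16/7 + 5124)*(1/331825) = (35884/7)*(1/331825) = 35884/2322775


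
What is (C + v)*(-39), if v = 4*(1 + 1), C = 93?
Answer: -3939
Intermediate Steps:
v = 8 (v = 4*2 = 8)
(C + v)*(-39) = (93 + 8)*(-39) = 101*(-39) = -3939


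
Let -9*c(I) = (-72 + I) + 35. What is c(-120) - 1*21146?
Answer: -190157/9 ≈ -21129.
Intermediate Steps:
c(I) = 37/9 - I/9 (c(I) = -((-72 + I) + 35)/9 = -(-37 + I)/9 = 37/9 - I/9)
c(-120) - 1*21146 = (37/9 - ⅑*(-120)) - 1*21146 = (37/9 + 40/3) - 21146 = 157/9 - 21146 = -190157/9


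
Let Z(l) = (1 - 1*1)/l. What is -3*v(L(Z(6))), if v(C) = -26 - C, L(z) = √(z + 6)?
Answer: 78 + 3*√6 ≈ 85.349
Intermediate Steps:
Z(l) = 0 (Z(l) = (1 - 1)/l = 0/l = 0)
L(z) = √(6 + z)
-3*v(L(Z(6))) = -3*(-26 - √(6 + 0)) = -3*(-26 - √6) = 78 + 3*√6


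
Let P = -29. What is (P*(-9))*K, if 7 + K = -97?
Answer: -27144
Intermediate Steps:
K = -104 (K = -7 - 97 = -104)
(P*(-9))*K = -29*(-9)*(-104) = 261*(-104) = -27144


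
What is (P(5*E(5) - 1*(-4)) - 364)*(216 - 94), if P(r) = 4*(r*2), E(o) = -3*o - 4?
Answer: -133224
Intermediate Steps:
E(o) = -4 - 3*o
P(r) = 8*r (P(r) = 4*(2*r) = 8*r)
(P(5*E(5) - 1*(-4)) - 364)*(216 - 94) = (8*(5*(-4 - 3*5) - 1*(-4)) - 364)*(216 - 94) = (8*(5*(-4 - 15) + 4) - 364)*122 = (8*(5*(-19) + 4) - 364)*122 = (8*(-95 + 4) - 364)*122 = (8*(-91) - 364)*122 = (-728 - 364)*122 = -1092*122 = -133224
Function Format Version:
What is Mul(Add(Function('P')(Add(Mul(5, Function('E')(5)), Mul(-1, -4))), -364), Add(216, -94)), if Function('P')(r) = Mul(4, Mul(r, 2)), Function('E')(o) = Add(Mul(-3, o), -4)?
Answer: -133224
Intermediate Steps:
Function('E')(o) = Add(-4, Mul(-3, o))
Function('P')(r) = Mul(8, r) (Function('P')(r) = Mul(4, Mul(2, r)) = Mul(8, r))
Mul(Add(Function('P')(Add(Mul(5, Function('E')(5)), Mul(-1, -4))), -364), Add(216, -94)) = Mul(Add(Mul(8, Add(Mul(5, Add(-4, Mul(-3, 5))), Mul(-1, -4))), -364), Add(216, -94)) = Mul(Add(Mul(8, Add(Mul(5, Add(-4, -15)), 4)), -364), 122) = Mul(Add(Mul(8, Add(Mul(5, -19), 4)), -364), 122) = Mul(Add(Mul(8, Add(-95, 4)), -364), 122) = Mul(Add(Mul(8, -91), -364), 122) = Mul(Add(-728, -364), 122) = Mul(-1092, 122) = -133224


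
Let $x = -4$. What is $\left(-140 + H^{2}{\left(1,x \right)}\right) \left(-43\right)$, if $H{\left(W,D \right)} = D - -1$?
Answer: $5633$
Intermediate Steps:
$H{\left(W,D \right)} = 1 + D$ ($H{\left(W,D \right)} = D + 1 = 1 + D$)
$\left(-140 + H^{2}{\left(1,x \right)}\right) \left(-43\right) = \left(-140 + \left(1 - 4\right)^{2}\right) \left(-43\right) = \left(-140 + \left(-3\right)^{2}\right) \left(-43\right) = \left(-140 + 9\right) \left(-43\right) = \left(-131\right) \left(-43\right) = 5633$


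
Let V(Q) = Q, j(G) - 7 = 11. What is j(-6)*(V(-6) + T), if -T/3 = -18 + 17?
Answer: -54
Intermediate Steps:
T = 3 (T = -3*(-18 + 17) = -3*(-1) = 3)
j(G) = 18 (j(G) = 7 + 11 = 18)
j(-6)*(V(-6) + T) = 18*(-6 + 3) = 18*(-3) = -54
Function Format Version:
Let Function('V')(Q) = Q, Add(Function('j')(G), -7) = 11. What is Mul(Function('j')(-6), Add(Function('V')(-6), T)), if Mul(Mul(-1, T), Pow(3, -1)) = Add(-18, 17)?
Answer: -54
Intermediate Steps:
T = 3 (T = Mul(-3, Add(-18, 17)) = Mul(-3, -1) = 3)
Function('j')(G) = 18 (Function('j')(G) = Add(7, 11) = 18)
Mul(Function('j')(-6), Add(Function('V')(-6), T)) = Mul(18, Add(-6, 3)) = Mul(18, -3) = -54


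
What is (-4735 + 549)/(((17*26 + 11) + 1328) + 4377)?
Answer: -2093/3079 ≈ -0.67977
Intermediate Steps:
(-4735 + 549)/(((17*26 + 11) + 1328) + 4377) = -4186/(((442 + 11) + 1328) + 4377) = -4186/((453 + 1328) + 4377) = -4186/(1781 + 4377) = -4186/6158 = -4186*1/6158 = -2093/3079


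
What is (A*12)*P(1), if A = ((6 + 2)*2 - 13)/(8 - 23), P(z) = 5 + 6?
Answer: -132/5 ≈ -26.400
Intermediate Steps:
P(z) = 11
A = -⅕ (A = (8*2 - 13)/(-15) = (16 - 13)*(-1/15) = 3*(-1/15) = -⅕ ≈ -0.20000)
(A*12)*P(1) = -⅕*12*11 = -12/5*11 = -132/5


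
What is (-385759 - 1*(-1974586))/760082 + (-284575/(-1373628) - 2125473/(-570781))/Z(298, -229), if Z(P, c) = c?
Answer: 141461936583612884243/68234588595713561052 ≈ 2.0732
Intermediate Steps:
(-385759 - 1*(-1974586))/760082 + (-284575/(-1373628) - 2125473/(-570781))/Z(298, -229) = (-385759 - 1*(-1974586))/760082 + (-284575/(-1373628) - 2125473/(-570781))/(-229) = (-385759 + 1974586)*(1/760082) + (-284575*(-1/1373628) - 2125473*(-1/570781))*(-1/229) = 1588827*(1/760082) + (284575/1373628 + 2125473/570781)*(-1/229) = 1588827/760082 + (3082039229119/784040763468)*(-1/229) = 1588827/760082 - 3082039229119/179545334834172 = 141461936583612884243/68234588595713561052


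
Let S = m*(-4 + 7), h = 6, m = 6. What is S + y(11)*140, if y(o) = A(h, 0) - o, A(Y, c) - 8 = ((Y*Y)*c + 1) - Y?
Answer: -1102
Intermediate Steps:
A(Y, c) = 9 - Y + c*Y**2 (A(Y, c) = 8 + (((Y*Y)*c + 1) - Y) = 8 + ((Y**2*c + 1) - Y) = 8 + ((c*Y**2 + 1) - Y) = 8 + ((1 + c*Y**2) - Y) = 8 + (1 - Y + c*Y**2) = 9 - Y + c*Y**2)
S = 18 (S = 6*(-4 + 7) = 6*3 = 18)
y(o) = 3 - o (y(o) = (9 - 1*6 + 0*6**2) - o = (9 - 6 + 0*36) - o = (9 - 6 + 0) - o = 3 - o)
S + y(11)*140 = 18 + (3 - 1*11)*140 = 18 + (3 - 11)*140 = 18 - 8*140 = 18 - 1120 = -1102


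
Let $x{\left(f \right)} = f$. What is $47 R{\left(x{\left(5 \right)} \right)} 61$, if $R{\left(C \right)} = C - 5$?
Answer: $0$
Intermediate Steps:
$R{\left(C \right)} = -5 + C$ ($R{\left(C \right)} = C - 5 = -5 + C$)
$47 R{\left(x{\left(5 \right)} \right)} 61 = 47 \left(-5 + 5\right) 61 = 47 \cdot 0 \cdot 61 = 0 \cdot 61 = 0$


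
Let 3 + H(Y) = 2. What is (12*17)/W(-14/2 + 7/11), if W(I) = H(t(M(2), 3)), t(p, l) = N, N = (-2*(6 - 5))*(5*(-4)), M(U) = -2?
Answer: -204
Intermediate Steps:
N = 40 (N = -2*1*(-20) = -2*(-20) = 40)
t(p, l) = 40
H(Y) = -1 (H(Y) = -3 + 2 = -1)
W(I) = -1
(12*17)/W(-14/2 + 7/11) = (12*17)/(-1) = 204*(-1) = -204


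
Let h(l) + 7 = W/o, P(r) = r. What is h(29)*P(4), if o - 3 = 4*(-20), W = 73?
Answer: -2448/77 ≈ -31.792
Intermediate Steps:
o = -77 (o = 3 + 4*(-20) = 3 - 80 = -77)
h(l) = -612/77 (h(l) = -7 + 73/(-77) = -7 + 73*(-1/77) = -7 - 73/77 = -612/77)
h(29)*P(4) = -612/77*4 = -2448/77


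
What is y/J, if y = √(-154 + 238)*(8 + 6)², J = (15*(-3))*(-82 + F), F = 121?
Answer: -392*√21/1755 ≈ -1.0236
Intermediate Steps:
J = -1755 (J = (15*(-3))*(-82 + 121) = -45*39 = -1755)
y = 392*√21 (y = √84*14² = (2*√21)*196 = 392*√21 ≈ 1796.4)
y/J = (392*√21)/(-1755) = (392*√21)*(-1/1755) = -392*√21/1755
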